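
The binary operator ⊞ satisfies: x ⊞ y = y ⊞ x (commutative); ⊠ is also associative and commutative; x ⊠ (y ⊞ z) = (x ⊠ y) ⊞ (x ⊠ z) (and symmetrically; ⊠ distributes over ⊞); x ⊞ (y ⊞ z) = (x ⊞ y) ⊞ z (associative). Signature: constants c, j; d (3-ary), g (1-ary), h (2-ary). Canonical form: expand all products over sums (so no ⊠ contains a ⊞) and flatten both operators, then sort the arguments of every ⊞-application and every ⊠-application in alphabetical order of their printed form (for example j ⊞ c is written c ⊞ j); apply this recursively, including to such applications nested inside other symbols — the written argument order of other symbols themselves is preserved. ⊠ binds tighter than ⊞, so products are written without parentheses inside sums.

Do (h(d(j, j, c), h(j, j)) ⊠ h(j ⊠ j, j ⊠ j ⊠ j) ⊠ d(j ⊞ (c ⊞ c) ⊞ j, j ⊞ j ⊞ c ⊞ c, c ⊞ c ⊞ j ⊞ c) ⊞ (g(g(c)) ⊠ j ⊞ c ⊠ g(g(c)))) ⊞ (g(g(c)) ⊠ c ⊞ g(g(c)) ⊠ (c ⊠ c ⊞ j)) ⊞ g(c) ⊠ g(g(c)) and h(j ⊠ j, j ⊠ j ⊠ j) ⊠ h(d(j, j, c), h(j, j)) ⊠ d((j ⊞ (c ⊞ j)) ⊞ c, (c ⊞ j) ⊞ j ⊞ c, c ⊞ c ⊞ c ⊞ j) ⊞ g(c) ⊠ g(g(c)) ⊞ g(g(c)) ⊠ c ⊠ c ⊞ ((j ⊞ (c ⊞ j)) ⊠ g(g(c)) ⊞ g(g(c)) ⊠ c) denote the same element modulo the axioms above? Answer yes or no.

Answer: yes — both canonical forms are c ⊠ c ⊠ g(g(c)) ⊞ c ⊠ g(g(c)) ⊞ c ⊠ g(g(c)) ⊞ d(c ⊞ c ⊞ j ⊞ j, c ⊞ c ⊞ j ⊞ j, c ⊞ c ⊞ c ⊞ j) ⊠ h(d(j, j, c), h(j, j)) ⊠ h(j ⊠ j, j ⊠ j ⊠ j) ⊞ g(c) ⊠ g(g(c)) ⊞ g(g(c)) ⊠ j ⊞ g(g(c)) ⊠ j

Derivation:
Left:  (h(d(j, j, c), h(j, j)) ⊠ h(j ⊠ j, j ⊠ j ⊠ j) ⊠ d(j ⊞ (c ⊞ c) ⊞ j, j ⊞ j ⊞ c ⊞ c, c ⊞ c ⊞ j ⊞ c) ⊞ (g(g(c)) ⊠ j ⊞ c ⊠ g(g(c)))) ⊞ (g(g(c)) ⊠ c ⊞ g(g(c)) ⊠ (c ⊠ c ⊞ j)) ⊞ g(c) ⊠ g(g(c))
  Distribute:  d(c ⊞ c ⊞ j ⊞ j, c ⊞ c ⊞ j ⊞ j, c ⊞ c ⊞ c ⊞ j) ⊠ h(d(j, j, c), h(j, j)) ⊠ h(j ⊠ j, j ⊠ j ⊠ j) ⊞ g(g(c)) ⊠ j ⊞ c ⊠ g(g(c)) ⊞ c ⊠ g(g(c)) ⊞ c ⊠ c ⊠ g(g(c)) ⊞ g(g(c)) ⊠ j ⊞ g(c) ⊠ g(g(c))
  Sort:  c ⊠ c ⊠ g(g(c)) ⊞ c ⊠ g(g(c)) ⊞ c ⊠ g(g(c)) ⊞ d(c ⊞ c ⊞ j ⊞ j, c ⊞ c ⊞ j ⊞ j, c ⊞ c ⊞ c ⊞ j) ⊠ h(d(j, j, c), h(j, j)) ⊠ h(j ⊠ j, j ⊠ j ⊠ j) ⊞ g(c) ⊠ g(g(c)) ⊞ g(g(c)) ⊠ j ⊞ g(g(c)) ⊠ j
Right:  h(j ⊠ j, j ⊠ j ⊠ j) ⊠ h(d(j, j, c), h(j, j)) ⊠ d((j ⊞ (c ⊞ j)) ⊞ c, (c ⊞ j) ⊞ j ⊞ c, c ⊞ c ⊞ c ⊞ j) ⊞ g(c) ⊠ g(g(c)) ⊞ g(g(c)) ⊠ c ⊠ c ⊞ ((j ⊞ (c ⊞ j)) ⊠ g(g(c)) ⊞ g(g(c)) ⊠ c)
  Expand products over sums:  d(c ⊞ c ⊞ j ⊞ j, c ⊞ c ⊞ j ⊞ j, c ⊞ c ⊞ c ⊞ j) ⊠ h(d(j, j, c), h(j, j)) ⊠ h(j ⊠ j, j ⊠ j ⊠ j) ⊞ g(c) ⊠ g(g(c)) ⊞ c ⊠ c ⊠ g(g(c)) ⊞ g(g(c)) ⊠ j ⊞ c ⊠ g(g(c)) ⊞ g(g(c)) ⊠ j ⊞ c ⊠ g(g(c))
  Order the arguments:  c ⊠ c ⊠ g(g(c)) ⊞ c ⊠ g(g(c)) ⊞ c ⊠ g(g(c)) ⊞ d(c ⊞ c ⊞ j ⊞ j, c ⊞ c ⊞ j ⊞ j, c ⊞ c ⊞ c ⊞ j) ⊠ h(d(j, j, c), h(j, j)) ⊠ h(j ⊠ j, j ⊠ j ⊠ j) ⊞ g(c) ⊠ g(g(c)) ⊞ g(g(c)) ⊠ j ⊞ g(g(c)) ⊠ j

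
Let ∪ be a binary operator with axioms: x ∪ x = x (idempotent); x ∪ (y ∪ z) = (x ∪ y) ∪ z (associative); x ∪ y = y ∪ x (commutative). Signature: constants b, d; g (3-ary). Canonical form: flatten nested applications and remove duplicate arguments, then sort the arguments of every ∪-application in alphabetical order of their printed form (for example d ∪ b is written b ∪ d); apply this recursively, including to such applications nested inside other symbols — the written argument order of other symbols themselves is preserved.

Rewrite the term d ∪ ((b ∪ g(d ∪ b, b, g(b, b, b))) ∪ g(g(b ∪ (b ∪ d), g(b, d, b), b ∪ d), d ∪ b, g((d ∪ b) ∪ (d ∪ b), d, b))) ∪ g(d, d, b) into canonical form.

Un-nest:  d ∪ b ∪ g(d ∪ b, b, g(b, b, b)) ∪ g(g(b ∪ (b ∪ d), g(b, d, b), b ∪ d), d ∪ b, g((d ∪ b) ∪ (d ∪ b), d, b)) ∪ g(d, d, b)
Inside:  g(d ∪ b, b, g(b, b, b))  →  g(b ∪ d, b, g(b, b, b))
Inside:  g(g(b ∪ (b ∪ d), g(b, d, b), b ∪ d), d ∪ b, g((d ∪ b) ∪ (d ∪ b), d, b))  →  g(g(b ∪ d, g(b, d, b), b ∪ d), b ∪ d, g(b ∪ d, d, b))
Order the arguments:  b ∪ d ∪ g(b ∪ d, b, g(b, b, b)) ∪ g(d, d, b) ∪ g(g(b ∪ d, g(b, d, b), b ∪ d), b ∪ d, g(b ∪ d, d, b))

Answer: b ∪ d ∪ g(b ∪ d, b, g(b, b, b)) ∪ g(d, d, b) ∪ g(g(b ∪ d, g(b, d, b), b ∪ d), b ∪ d, g(b ∪ d, d, b))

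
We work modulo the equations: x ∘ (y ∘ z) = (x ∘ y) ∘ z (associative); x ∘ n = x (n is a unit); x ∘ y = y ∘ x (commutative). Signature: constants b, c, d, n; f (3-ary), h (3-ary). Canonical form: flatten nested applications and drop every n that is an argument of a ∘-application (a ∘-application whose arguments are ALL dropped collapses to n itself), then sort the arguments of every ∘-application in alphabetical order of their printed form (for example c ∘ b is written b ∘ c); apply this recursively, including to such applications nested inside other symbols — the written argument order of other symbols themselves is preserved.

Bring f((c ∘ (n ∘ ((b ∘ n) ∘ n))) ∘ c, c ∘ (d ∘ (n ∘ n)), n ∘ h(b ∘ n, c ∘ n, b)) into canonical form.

Work inside:  (c ∘ (n ∘ ((b ∘ n) ∘ n))) ∘ c
Un-nest:  c ∘ n ∘ b ∘ n ∘ n ∘ c
Drop the unit:  drop n (×3)
Order the arguments:  b ∘ c ∘ c
Rebuild:  f(b ∘ c ∘ c, c ∘ d, h(b, c, b))

Answer: f(b ∘ c ∘ c, c ∘ d, h(b, c, b))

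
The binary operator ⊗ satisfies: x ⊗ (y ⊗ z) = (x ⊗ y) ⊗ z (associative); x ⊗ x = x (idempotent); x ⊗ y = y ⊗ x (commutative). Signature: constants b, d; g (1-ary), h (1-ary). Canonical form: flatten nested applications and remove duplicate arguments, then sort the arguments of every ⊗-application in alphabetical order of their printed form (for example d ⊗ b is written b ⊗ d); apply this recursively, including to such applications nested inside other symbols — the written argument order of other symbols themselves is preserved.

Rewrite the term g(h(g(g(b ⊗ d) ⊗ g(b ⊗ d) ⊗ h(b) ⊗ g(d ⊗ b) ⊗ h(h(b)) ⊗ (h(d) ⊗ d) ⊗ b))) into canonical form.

Work inside:  g(b ⊗ d) ⊗ g(b ⊗ d) ⊗ h(b) ⊗ g(d ⊗ b) ⊗ h(h(b)) ⊗ (h(d) ⊗ d) ⊗ b
Merge nested applications:  g(b ⊗ d) ⊗ g(b ⊗ d) ⊗ h(b) ⊗ g(d ⊗ b) ⊗ h(h(b)) ⊗ h(d) ⊗ d ⊗ b
Simplify inside:  g(d ⊗ b)  →  g(b ⊗ d)
Deduplicate:  drop duplicate g(b ⊗ d), g(b ⊗ d)
Order the arguments:  b ⊗ d ⊗ g(b ⊗ d) ⊗ h(b) ⊗ h(d) ⊗ h(h(b))
Put back:  g(h(g(b ⊗ d ⊗ g(b ⊗ d) ⊗ h(b) ⊗ h(d) ⊗ h(h(b)))))

Answer: g(h(g(b ⊗ d ⊗ g(b ⊗ d) ⊗ h(b) ⊗ h(d) ⊗ h(h(b)))))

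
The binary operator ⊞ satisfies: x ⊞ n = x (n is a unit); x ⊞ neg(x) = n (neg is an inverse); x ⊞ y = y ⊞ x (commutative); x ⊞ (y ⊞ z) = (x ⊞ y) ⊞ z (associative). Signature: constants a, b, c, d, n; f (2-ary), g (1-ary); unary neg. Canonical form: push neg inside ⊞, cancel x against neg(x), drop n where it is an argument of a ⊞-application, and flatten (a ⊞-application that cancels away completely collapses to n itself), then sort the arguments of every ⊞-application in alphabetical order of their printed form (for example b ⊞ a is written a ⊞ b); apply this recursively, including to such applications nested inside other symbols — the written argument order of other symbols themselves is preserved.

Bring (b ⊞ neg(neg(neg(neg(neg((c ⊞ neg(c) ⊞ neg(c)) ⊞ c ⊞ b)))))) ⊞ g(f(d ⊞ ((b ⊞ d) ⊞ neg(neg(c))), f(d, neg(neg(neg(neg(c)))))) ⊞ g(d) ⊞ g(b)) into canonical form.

Push neg inside:  distribute neg over ⊞ and collapse double neg
Cancel:  b cancels; c cancels
Collect terms:  g(f(b ⊞ c ⊞ d ⊞ d, f(d, c)) ⊞ g(b) ⊞ g(d))

Answer: g(f(b ⊞ c ⊞ d ⊞ d, f(d, c)) ⊞ g(b) ⊞ g(d))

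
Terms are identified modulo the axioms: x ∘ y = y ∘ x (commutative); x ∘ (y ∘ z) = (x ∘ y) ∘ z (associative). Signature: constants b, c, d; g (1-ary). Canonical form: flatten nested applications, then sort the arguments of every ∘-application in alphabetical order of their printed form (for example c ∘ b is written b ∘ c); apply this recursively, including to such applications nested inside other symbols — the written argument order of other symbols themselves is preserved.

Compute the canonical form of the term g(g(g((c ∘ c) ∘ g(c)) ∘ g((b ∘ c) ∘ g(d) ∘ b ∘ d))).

Answer: g(g(g(b ∘ b ∘ c ∘ d ∘ g(d)) ∘ g(c ∘ c ∘ g(c))))

Derivation:
Work inside:  g((c ∘ c) ∘ g(c)) ∘ g((b ∘ c) ∘ g(d) ∘ b ∘ d)
Canonicalize subterm:  g((c ∘ c) ∘ g(c))  →  g(c ∘ c ∘ g(c))
Inside:  g((b ∘ c) ∘ g(d) ∘ b ∘ d)  →  g(b ∘ b ∘ c ∘ d ∘ g(d))
Order the arguments:  g(b ∘ b ∘ c ∘ d ∘ g(d)) ∘ g(c ∘ c ∘ g(c))
Reassemble:  g(g(g(b ∘ b ∘ c ∘ d ∘ g(d)) ∘ g(c ∘ c ∘ g(c))))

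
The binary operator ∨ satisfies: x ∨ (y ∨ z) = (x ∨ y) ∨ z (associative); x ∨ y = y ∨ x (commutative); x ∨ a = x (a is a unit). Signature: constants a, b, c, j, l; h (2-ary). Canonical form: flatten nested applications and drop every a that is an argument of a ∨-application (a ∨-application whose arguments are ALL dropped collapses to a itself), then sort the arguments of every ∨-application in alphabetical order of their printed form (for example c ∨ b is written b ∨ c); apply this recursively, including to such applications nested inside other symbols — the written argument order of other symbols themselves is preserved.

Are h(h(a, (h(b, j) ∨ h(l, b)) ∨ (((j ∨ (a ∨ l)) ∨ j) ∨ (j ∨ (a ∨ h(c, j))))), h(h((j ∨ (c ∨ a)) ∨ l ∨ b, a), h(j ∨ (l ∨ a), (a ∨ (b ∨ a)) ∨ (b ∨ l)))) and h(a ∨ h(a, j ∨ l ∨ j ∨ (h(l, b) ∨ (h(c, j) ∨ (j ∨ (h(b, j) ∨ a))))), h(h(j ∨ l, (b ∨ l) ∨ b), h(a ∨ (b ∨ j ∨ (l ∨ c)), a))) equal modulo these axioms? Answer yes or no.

Answer: no — h(h(a, h(b, j) ∨ h(c, j) ∨ h(l, b) ∨ j ∨ j ∨ j ∨ l), h(h(b ∨ c ∨ j ∨ l, a), h(j ∨ l, b ∨ b ∨ l))) vs h(h(a, h(b, j) ∨ h(c, j) ∨ h(l, b) ∨ j ∨ j ∨ j ∨ l), h(h(j ∨ l, b ∨ b ∨ l), h(b ∨ c ∨ j ∨ l, a)))

Derivation:
Left:  h(h(a, (h(b, j) ∨ h(l, b)) ∨ (((j ∨ (a ∨ l)) ∨ j) ∨ (j ∨ (a ∨ h(c, j))))), h(h((j ∨ (c ∨ a)) ∨ l ∨ b, a), h(j ∨ (l ∨ a), (a ∨ (b ∨ a)) ∨ (b ∨ l))))
  Focus inside:  (h(b, j) ∨ h(l, b)) ∨ (((j ∨ (a ∨ l)) ∨ j) ∨ (j ∨ (a ∨ h(c, j))))
  Un-nest:  h(b, j) ∨ h(l, b) ∨ j ∨ a ∨ l ∨ j ∨ j ∨ a ∨ h(c, j)
  Unit:  drop a (×2)
  Sort arguments:  h(b, j) ∨ h(c, j) ∨ h(l, b) ∨ j ∨ j ∨ j ∨ l
  Rebuild:  h(h(a, h(b, j) ∨ h(c, j) ∨ h(l, b) ∨ j ∨ j ∨ j ∨ l), h(h(b ∨ c ∨ j ∨ l, a), h(j ∨ l, b ∨ b ∨ l)))
Right:  h(a ∨ h(a, j ∨ l ∨ j ∨ (h(l, b) ∨ (h(c, j) ∨ (j ∨ (h(b, j) ∨ a))))), h(h(j ∨ l, (b ∨ l) ∨ b), h(a ∨ (b ∨ j ∨ (l ∨ c)), a)))
  Focus inside:  a ∨ h(a, j ∨ l ∨ j ∨ (h(l, b) ∨ (h(c, j) ∨ (j ∨ (h(b, j) ∨ a)))))
  Inside:  h(a, j ∨ l ∨ j ∨ (h(l, b) ∨ (h(c, j) ∨ (j ∨ (h(b, j) ∨ a)))))  →  h(a, h(b, j) ∨ h(c, j) ∨ h(l, b) ∨ j ∨ j ∨ j ∨ l)
  Unit:  drop a
  Sort arguments:  h(a, h(b, j) ∨ h(c, j) ∨ h(l, b) ∨ j ∨ j ∨ j ∨ l)
  Reassemble:  h(h(a, h(b, j) ∨ h(c, j) ∨ h(l, b) ∨ j ∨ j ∨ j ∨ l), h(h(j ∨ l, b ∨ b ∨ l), h(b ∨ c ∨ j ∨ l, a)))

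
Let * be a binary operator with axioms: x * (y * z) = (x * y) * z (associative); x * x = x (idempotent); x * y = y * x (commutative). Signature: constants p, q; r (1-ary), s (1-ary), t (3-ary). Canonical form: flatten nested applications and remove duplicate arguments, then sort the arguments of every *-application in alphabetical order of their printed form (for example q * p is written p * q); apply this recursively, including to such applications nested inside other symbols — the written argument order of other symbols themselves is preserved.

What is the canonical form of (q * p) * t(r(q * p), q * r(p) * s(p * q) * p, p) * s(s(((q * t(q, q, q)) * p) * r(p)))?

Answer: p * q * s(s(p * q * r(p) * t(q, q, q))) * t(r(p * q), p * q * r(p) * s(p * q), p)

Derivation:
Un-nest:  q * p * t(r(q * p), q * r(p) * s(p * q) * p, p) * s(s(((q * t(q, q, q)) * p) * r(p)))
Inside:  t(r(q * p), q * r(p) * s(p * q) * p, p)  →  t(r(p * q), p * q * r(p) * s(p * q), p)
Simplify inside:  s(s(((q * t(q, q, q)) * p) * r(p)))  →  s(s(p * q * r(p) * t(q, q, q)))
Order the arguments:  p * q * s(s(p * q * r(p) * t(q, q, q))) * t(r(p * q), p * q * r(p) * s(p * q), p)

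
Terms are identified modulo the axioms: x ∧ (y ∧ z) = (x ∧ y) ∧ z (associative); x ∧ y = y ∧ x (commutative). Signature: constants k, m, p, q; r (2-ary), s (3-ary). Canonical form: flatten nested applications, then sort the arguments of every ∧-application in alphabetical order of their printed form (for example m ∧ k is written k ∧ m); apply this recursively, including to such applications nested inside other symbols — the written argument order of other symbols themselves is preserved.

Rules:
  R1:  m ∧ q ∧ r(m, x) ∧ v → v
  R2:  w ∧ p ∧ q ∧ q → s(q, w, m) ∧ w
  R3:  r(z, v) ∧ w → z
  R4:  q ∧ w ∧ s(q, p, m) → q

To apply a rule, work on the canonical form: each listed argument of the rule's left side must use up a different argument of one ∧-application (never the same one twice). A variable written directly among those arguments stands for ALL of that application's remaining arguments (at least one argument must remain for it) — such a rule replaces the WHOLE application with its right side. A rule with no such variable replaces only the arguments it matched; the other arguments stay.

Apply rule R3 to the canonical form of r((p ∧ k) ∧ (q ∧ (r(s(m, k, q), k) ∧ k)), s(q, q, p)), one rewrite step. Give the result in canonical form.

Canonical form:  r(k ∧ k ∧ p ∧ q ∧ r(s(m, k, q), k), s(q, q, p))
R3 matches:  uses r(s(m, k, q), k);  v := k, w := k ∧ k ∧ p ∧ q, z := s(m, k, q)
Every leftover argument binds to the variable; the entire application is replaced.
Result:  r(s(m, k, q), s(q, q, p))

Answer: r(s(m, k, q), s(q, q, p))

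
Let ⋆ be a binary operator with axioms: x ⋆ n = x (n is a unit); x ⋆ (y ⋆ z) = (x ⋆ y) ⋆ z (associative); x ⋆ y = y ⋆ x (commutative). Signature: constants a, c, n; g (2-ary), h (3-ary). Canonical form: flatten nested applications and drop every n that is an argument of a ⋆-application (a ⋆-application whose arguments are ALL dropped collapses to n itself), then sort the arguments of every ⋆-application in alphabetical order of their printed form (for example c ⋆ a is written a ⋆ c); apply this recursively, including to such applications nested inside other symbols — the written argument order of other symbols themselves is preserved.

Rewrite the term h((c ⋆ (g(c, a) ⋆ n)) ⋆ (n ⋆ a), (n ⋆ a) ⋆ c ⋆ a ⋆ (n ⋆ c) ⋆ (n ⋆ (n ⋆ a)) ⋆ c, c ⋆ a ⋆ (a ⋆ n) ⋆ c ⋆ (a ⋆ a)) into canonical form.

Work inside:  (n ⋆ a) ⋆ c ⋆ a ⋆ (n ⋆ c) ⋆ (n ⋆ (n ⋆ a)) ⋆ c
Merge nested applications:  n ⋆ a ⋆ c ⋆ a ⋆ n ⋆ c ⋆ n ⋆ n ⋆ a ⋆ c
Drop the unit:  drop n (×4)
Sort arguments:  a ⋆ a ⋆ a ⋆ c ⋆ c ⋆ c
Put back:  h(a ⋆ c ⋆ g(c, a), a ⋆ a ⋆ a ⋆ c ⋆ c ⋆ c, a ⋆ a ⋆ a ⋆ a ⋆ c ⋆ c)

Answer: h(a ⋆ c ⋆ g(c, a), a ⋆ a ⋆ a ⋆ c ⋆ c ⋆ c, a ⋆ a ⋆ a ⋆ a ⋆ c ⋆ c)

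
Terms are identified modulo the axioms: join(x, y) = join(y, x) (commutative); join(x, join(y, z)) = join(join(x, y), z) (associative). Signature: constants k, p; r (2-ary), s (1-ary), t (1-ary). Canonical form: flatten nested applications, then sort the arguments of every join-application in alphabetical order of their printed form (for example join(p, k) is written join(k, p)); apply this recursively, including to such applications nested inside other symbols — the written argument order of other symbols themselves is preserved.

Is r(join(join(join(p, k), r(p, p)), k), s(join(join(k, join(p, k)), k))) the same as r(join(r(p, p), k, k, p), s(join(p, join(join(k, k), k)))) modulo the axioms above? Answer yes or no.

Answer: yes — both canonical forms are r(join(k, k, p, r(p, p)), s(join(k, k, k, p)))

Derivation:
Left:  r(join(join(join(p, k), r(p, p)), k), s(join(join(k, join(p, k)), k)))
  Work inside:  join(join(join(p, k), r(p, p)), k)
  Un-nest:  join(p, k, r(p, p), k)
  Sort:  join(k, k, p, r(p, p))
  Put back:  r(join(k, k, p, r(p, p)), s(join(k, k, k, p)))
Right:  r(join(r(p, p), k, k, p), s(join(p, join(join(k, k), k))))
  Descend into:  join(p, join(join(k, k), k))
  Merge nested applications:  join(p, k, k, k)
  Order the arguments:  join(k, k, k, p)
  Put back:  r(join(k, k, p, r(p, p)), s(join(k, k, k, p)))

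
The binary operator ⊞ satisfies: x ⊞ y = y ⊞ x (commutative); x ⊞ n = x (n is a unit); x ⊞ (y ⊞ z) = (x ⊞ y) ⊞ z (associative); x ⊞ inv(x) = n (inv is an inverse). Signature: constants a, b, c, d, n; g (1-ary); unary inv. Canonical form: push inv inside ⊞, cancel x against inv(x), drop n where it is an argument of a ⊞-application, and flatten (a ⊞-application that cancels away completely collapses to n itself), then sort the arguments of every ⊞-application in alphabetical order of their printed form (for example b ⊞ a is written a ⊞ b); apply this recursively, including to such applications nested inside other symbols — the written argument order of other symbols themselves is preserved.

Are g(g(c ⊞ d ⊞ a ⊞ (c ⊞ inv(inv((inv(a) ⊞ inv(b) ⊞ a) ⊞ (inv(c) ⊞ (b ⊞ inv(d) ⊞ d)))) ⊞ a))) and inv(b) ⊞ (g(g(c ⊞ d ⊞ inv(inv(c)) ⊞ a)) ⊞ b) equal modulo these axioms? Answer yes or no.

Left:  g(g(c ⊞ d ⊞ a ⊞ (c ⊞ inv(inv((inv(a) ⊞ inv(b) ⊞ a) ⊞ (inv(c) ⊞ (b ⊞ inv(d) ⊞ d)))) ⊞ a)))
  Focus inside:  c ⊞ d ⊞ a ⊞ (c ⊞ inv(inv((inv(a) ⊞ inv(b) ⊞ a) ⊞ (inv(c) ⊞ (b ⊞ inv(d) ⊞ d)))) ⊞ a)
  Push inv inside:  distribute inv over ⊞ and collapse double inv
  Cancel:  b cancels
  Collect terms:  c ⊞ d ⊞ a ⊞ a
  Order the arguments:  a ⊞ a ⊞ c ⊞ d
  Reassemble:  g(g(a ⊞ a ⊞ c ⊞ d))
Right:  inv(b) ⊞ (g(g(c ⊞ d ⊞ inv(inv(c)) ⊞ a)) ⊞ b)
  Push inv inside:  distribute inv over ⊞ and collapse double inv
  Inverses cancel:  b cancels
  Collect:  g(g(a ⊞ c ⊞ c ⊞ d))

Answer: no — g(g(a ⊞ a ⊞ c ⊞ d)) vs g(g(a ⊞ c ⊞ c ⊞ d))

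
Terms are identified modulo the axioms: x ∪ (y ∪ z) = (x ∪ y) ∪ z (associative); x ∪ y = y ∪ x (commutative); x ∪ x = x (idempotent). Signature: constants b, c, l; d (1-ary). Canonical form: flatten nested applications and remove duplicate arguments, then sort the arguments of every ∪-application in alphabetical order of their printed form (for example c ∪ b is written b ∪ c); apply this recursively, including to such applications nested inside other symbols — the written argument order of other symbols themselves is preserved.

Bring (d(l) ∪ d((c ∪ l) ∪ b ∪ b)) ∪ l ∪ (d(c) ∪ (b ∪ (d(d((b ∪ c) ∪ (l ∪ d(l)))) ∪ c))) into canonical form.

Merge nested applications:  d(l) ∪ d((c ∪ l) ∪ b ∪ b) ∪ l ∪ d(c) ∪ b ∪ d(d((b ∪ c) ∪ (l ∪ d(l)))) ∪ c
Inside:  d((c ∪ l) ∪ b ∪ b)  →  d(b ∪ c ∪ l)
Inside:  d(d((b ∪ c) ∪ (l ∪ d(l))))  →  d(d(b ∪ c ∪ d(l) ∪ l))
Sort:  b ∪ c ∪ d(b ∪ c ∪ l) ∪ d(c) ∪ d(d(b ∪ c ∪ d(l) ∪ l)) ∪ d(l) ∪ l

Answer: b ∪ c ∪ d(b ∪ c ∪ l) ∪ d(c) ∪ d(d(b ∪ c ∪ d(l) ∪ l)) ∪ d(l) ∪ l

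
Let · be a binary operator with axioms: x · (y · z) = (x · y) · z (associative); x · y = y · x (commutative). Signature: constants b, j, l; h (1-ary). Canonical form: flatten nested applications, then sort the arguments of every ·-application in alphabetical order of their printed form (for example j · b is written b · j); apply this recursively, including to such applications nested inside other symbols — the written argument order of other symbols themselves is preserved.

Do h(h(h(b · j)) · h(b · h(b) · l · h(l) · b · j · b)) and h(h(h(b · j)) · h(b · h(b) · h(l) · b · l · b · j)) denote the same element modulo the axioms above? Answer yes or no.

Answer: yes — both canonical forms are h(h(b · b · b · h(b) · h(l) · j · l) · h(h(b · j)))

Derivation:
Left:  h(h(h(b · j)) · h(b · h(b) · l · h(l) · b · j · b))
  Work inside:  h(h(b · j)) · h(b · h(b) · l · h(l) · b · j · b)
  Canonicalize subterm:  h(b · h(b) · l · h(l) · b · j · b)  →  h(b · b · b · h(b) · h(l) · j · l)
  Order the arguments:  h(b · b · b · h(b) · h(l) · j · l) · h(h(b · j))
  Rebuild:  h(h(b · b · b · h(b) · h(l) · j · l) · h(h(b · j)))
Right:  h(h(h(b · j)) · h(b · h(b) · h(l) · b · l · b · j))
  Work inside:  h(h(b · j)) · h(b · h(b) · h(l) · b · l · b · j)
  Inside:  h(b · h(b) · h(l) · b · l · b · j)  →  h(b · b · b · h(b) · h(l) · j · l)
  Order the arguments:  h(b · b · b · h(b) · h(l) · j · l) · h(h(b · j))
  Reassemble:  h(h(b · b · b · h(b) · h(l) · j · l) · h(h(b · j)))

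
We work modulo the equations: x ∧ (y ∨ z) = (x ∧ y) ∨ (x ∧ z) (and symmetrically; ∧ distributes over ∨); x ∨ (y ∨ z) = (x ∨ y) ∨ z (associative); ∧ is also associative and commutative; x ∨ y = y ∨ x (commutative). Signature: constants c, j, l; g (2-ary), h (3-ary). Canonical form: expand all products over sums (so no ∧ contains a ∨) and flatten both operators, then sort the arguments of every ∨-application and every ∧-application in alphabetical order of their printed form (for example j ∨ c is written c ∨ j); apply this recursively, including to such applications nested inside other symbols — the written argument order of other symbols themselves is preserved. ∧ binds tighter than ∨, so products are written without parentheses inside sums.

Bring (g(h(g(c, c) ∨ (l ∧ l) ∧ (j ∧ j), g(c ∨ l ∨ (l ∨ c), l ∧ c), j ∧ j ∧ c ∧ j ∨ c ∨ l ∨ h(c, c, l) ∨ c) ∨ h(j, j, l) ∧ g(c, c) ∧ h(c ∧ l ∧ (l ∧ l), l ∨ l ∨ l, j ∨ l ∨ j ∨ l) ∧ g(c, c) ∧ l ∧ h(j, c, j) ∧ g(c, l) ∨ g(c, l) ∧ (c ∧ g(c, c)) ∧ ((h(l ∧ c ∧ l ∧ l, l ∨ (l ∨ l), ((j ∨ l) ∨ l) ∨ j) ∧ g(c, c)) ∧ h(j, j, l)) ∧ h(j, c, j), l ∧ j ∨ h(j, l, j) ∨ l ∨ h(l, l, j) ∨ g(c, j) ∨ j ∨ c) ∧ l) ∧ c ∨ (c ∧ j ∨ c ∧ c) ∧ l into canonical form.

Answer: c ∧ c ∧ l ∨ c ∧ g(c ∧ g(c, c) ∧ g(c, c) ∧ g(c, l) ∧ h(c ∧ l ∧ l ∧ l, l ∨ l ∨ l, j ∨ j ∨ l ∨ l) ∧ h(j, c, j) ∧ h(j, j, l) ∨ g(c, c) ∧ g(c, c) ∧ g(c, l) ∧ h(c ∧ l ∧ l ∧ l, l ∨ l ∨ l, j ∨ j ∨ l ∨ l) ∧ h(j, c, j) ∧ h(j, j, l) ∧ l ∨ h(g(c, c) ∨ j ∧ j ∧ l ∧ l, g(c ∨ c ∨ l ∨ l, c ∧ l), c ∨ c ∨ c ∧ j ∧ j ∧ j ∨ h(c, c, l) ∨ l), c ∨ g(c, j) ∨ h(j, l, j) ∨ h(l, l, j) ∨ j ∨ j ∧ l ∨ l) ∧ l ∨ c ∧ j ∧ l

Derivation:
Expand products over sums:  c ∧ g(c ∧ g(c, c) ∧ g(c, c) ∧ g(c, l) ∧ h(c ∧ l ∧ l ∧ l, l ∨ l ∨ l, j ∨ j ∨ l ∨ l) ∧ h(j, c, j) ∧ h(j, j, l) ∨ g(c, c) ∧ g(c, c) ∧ g(c, l) ∧ h(c ∧ l ∧ l ∧ l, l ∨ l ∨ l, j ∨ j ∨ l ∨ l) ∧ h(j, c, j) ∧ h(j, j, l) ∧ l ∨ h(g(c, c) ∨ j ∧ j ∧ l ∧ l, g(c ∨ c ∨ l ∨ l, c ∧ l), c ∨ c ∨ c ∧ j ∧ j ∧ j ∨ h(c, c, l) ∨ l), c ∨ g(c, j) ∨ h(j, l, j) ∨ h(l, l, j) ∨ j ∨ j ∧ l ∨ l) ∧ l ∨ c ∧ j ∧ l ∨ c ∧ c ∧ l
Sort arguments:  c ∧ c ∧ l ∨ c ∧ g(c ∧ g(c, c) ∧ g(c, c) ∧ g(c, l) ∧ h(c ∧ l ∧ l ∧ l, l ∨ l ∨ l, j ∨ j ∨ l ∨ l) ∧ h(j, c, j) ∧ h(j, j, l) ∨ g(c, c) ∧ g(c, c) ∧ g(c, l) ∧ h(c ∧ l ∧ l ∧ l, l ∨ l ∨ l, j ∨ j ∨ l ∨ l) ∧ h(j, c, j) ∧ h(j, j, l) ∧ l ∨ h(g(c, c) ∨ j ∧ j ∧ l ∧ l, g(c ∨ c ∨ l ∨ l, c ∧ l), c ∨ c ∨ c ∧ j ∧ j ∧ j ∨ h(c, c, l) ∨ l), c ∨ g(c, j) ∨ h(j, l, j) ∨ h(l, l, j) ∨ j ∨ j ∧ l ∨ l) ∧ l ∨ c ∧ j ∧ l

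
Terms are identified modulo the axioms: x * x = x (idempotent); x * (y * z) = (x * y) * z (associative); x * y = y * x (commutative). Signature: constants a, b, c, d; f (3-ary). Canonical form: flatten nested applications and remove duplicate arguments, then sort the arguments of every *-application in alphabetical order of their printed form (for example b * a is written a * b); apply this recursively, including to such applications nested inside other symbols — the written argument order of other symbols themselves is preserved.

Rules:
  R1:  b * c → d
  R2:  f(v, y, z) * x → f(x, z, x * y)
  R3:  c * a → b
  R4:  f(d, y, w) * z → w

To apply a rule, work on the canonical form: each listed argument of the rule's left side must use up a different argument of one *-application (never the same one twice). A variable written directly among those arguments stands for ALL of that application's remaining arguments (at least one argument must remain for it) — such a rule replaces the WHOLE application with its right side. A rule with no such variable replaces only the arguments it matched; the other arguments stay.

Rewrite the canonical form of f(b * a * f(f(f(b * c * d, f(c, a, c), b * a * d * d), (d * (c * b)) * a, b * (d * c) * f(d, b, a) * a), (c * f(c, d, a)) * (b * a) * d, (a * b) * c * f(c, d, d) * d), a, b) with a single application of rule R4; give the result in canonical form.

Answer: f(a * b * f(f(f(b * c * d, f(c, a, c), a * b * d), a * b * c * d, a), a * b * c * d * f(c, d, a), a * b * c * d * f(c, d, d)), a, b)

Derivation:
Canonical form:  f(a * b * f(f(f(b * c * d, f(c, a, c), a * b * d), a * b * c * d, a * b * c * d * f(d, b, a)), a * b * c * d * f(c, d, a), a * b * c * d * f(c, d, d)), a, b)
Match R4:  consume f(d, b, a);  w := a, y := b, z := a * b * c * d
The extension variable absorbs all remaining arguments, so the whole application is rewritten.
New term:  f(a * b * f(f(f(b * c * d, f(c, a, c), a * b * d), a * b * c * d, a), a * b * c * d * f(c, d, a), a * b * c * d * f(c, d, d)), a, b)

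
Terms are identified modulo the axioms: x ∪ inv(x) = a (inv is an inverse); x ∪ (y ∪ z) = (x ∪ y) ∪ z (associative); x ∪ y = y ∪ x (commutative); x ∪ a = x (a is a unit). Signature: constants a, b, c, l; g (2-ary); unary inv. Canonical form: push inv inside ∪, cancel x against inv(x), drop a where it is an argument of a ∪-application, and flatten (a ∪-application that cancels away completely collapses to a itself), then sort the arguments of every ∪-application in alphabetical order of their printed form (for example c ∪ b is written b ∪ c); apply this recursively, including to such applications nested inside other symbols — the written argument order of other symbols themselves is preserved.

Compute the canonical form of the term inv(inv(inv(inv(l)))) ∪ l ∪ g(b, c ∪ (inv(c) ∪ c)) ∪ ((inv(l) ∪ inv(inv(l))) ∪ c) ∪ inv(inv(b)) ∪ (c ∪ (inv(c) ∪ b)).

Answer: b ∪ b ∪ c ∪ g(b, c) ∪ l ∪ l

Derivation:
Push inv inside:  distribute inv over ∪ and collapse double inv
Combine occurrences:  l ∪ l ∪ g(b, c) ∪ c ∪ b ∪ b
Order the arguments:  b ∪ b ∪ c ∪ g(b, c) ∪ l ∪ l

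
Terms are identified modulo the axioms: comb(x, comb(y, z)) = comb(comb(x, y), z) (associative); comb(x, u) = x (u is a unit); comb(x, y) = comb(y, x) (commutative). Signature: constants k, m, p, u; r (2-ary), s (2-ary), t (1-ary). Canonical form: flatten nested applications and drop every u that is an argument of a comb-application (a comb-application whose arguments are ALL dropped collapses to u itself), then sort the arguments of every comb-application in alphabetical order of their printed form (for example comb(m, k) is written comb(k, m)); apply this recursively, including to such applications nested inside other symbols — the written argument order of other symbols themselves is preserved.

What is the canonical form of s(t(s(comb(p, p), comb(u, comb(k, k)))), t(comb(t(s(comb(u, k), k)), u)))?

Answer: s(t(s(comb(p, p), comb(k, k))), t(t(s(k, k))))

Derivation:
Descend into:  comb(t(s(comb(u, k), k)), u)
Canonicalize subterm:  t(s(comb(u, k), k))  →  t(s(k, k))
Units out:  drop u
Sort:  t(s(k, k))
Rebuild:  s(t(s(comb(p, p), comb(k, k))), t(t(s(k, k))))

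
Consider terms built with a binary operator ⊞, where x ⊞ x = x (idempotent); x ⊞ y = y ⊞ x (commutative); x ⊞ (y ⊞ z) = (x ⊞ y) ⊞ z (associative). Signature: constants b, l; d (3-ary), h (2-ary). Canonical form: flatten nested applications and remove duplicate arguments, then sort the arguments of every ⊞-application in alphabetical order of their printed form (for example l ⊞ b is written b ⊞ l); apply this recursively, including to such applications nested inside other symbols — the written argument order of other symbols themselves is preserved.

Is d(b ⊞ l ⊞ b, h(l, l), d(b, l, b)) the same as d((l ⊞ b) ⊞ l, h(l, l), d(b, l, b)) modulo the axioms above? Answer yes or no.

Answer: yes — both canonical forms are d(b ⊞ l, h(l, l), d(b, l, b))

Derivation:
Left:  d(b ⊞ l ⊞ b, h(l, l), d(b, l, b))
  Descend into:  b ⊞ l ⊞ b
  Deduplicate:  drop duplicate b
  Order the arguments:  b ⊞ l
  Put back:  d(b ⊞ l, h(l, l), d(b, l, b))
Right:  d((l ⊞ b) ⊞ l, h(l, l), d(b, l, b))
  Work inside:  (l ⊞ b) ⊞ l
  Merge nested applications:  l ⊞ b ⊞ l
  Drop duplicates:  drop duplicate l
  Sort:  b ⊞ l
  Reassemble:  d(b ⊞ l, h(l, l), d(b, l, b))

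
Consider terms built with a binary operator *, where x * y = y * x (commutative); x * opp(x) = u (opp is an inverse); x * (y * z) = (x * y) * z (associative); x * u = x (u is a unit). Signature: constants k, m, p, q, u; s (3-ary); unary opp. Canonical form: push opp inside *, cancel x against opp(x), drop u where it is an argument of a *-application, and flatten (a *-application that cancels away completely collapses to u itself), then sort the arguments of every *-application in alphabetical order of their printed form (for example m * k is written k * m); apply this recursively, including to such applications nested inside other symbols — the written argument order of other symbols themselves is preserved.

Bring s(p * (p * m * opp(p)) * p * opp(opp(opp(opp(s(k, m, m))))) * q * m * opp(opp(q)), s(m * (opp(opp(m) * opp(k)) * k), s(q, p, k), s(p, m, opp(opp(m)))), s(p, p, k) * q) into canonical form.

Descend into:  p * (p * m * opp(p)) * p * opp(opp(opp(opp(s(k, m, m))))) * q * m * opp(opp(q))
Push opp inside:  distribute opp over * and collapse double opp
Collect terms:  p * p * m * m * s(k, m, m) * q * q
Order the arguments:  m * m * p * p * q * q * s(k, m, m)
Put back:  s(m * m * p * p * q * q * s(k, m, m), s(k * k * m * m, s(q, p, k), s(p, m, m)), q * s(p, p, k))

Answer: s(m * m * p * p * q * q * s(k, m, m), s(k * k * m * m, s(q, p, k), s(p, m, m)), q * s(p, p, k))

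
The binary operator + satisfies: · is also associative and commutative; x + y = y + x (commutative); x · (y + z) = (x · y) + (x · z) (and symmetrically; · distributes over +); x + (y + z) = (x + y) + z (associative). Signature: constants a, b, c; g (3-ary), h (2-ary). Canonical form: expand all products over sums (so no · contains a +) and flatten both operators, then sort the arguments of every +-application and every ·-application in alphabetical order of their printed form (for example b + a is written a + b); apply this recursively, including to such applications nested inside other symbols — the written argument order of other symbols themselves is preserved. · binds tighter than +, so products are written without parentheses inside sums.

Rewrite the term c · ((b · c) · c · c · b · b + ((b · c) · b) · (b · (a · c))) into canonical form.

Answer: a · b · b · b · c · c · c + b · b · b · c · c · c · c

Derivation:
Distribute:  b · b · b · c · c · c · c + a · b · b · b · c · c · c
Sort:  a · b · b · b · c · c · c + b · b · b · c · c · c · c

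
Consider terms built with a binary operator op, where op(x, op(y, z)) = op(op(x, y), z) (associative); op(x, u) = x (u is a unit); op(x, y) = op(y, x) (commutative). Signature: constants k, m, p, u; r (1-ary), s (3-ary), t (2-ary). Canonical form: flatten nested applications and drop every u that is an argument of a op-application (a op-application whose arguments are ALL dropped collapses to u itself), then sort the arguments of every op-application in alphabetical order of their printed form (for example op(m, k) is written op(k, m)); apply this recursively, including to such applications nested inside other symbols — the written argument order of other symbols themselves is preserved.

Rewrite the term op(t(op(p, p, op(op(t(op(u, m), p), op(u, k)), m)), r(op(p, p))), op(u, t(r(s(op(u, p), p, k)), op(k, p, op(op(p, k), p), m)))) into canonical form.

Answer: op(t(op(k, m, p, p, t(m, p)), r(op(p, p))), t(r(s(p, p, k)), op(k, k, m, p, p, p)))

Derivation:
Un-nest:  op(t(op(p, p, op(op(t(op(u, m), p), op(u, k)), m)), r(op(p, p))), u, t(r(s(op(u, p), p, k)), op(k, p, op(op(p, k), p), m)))
Inside:  t(op(p, p, op(op(t(op(u, m), p), op(u, k)), m)), r(op(p, p)))  →  t(op(k, m, p, p, t(m, p)), r(op(p, p)))
Simplify inside:  t(r(s(op(u, p), p, k)), op(k, p, op(op(p, k), p), m))  →  t(r(s(p, p, k)), op(k, k, m, p, p, p))
Unit:  drop u
Sort arguments:  op(t(op(k, m, p, p, t(m, p)), r(op(p, p))), t(r(s(p, p, k)), op(k, k, m, p, p, p)))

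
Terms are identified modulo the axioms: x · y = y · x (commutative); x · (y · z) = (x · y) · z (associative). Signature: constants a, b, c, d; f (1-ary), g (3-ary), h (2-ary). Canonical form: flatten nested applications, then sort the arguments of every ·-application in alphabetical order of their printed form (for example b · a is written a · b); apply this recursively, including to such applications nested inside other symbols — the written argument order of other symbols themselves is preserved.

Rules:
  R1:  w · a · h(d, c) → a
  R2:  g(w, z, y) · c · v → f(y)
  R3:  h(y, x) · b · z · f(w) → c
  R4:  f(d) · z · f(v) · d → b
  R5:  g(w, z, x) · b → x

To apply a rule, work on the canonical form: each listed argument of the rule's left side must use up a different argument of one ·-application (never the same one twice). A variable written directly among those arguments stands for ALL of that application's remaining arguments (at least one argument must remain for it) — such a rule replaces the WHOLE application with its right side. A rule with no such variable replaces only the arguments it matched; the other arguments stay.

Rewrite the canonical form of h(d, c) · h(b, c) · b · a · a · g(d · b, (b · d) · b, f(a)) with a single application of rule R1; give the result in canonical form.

Canonical form:  a · a · b · g(b · d, b · b · d, f(a)) · h(b, c) · h(d, c)
Apply R1:  consuming a, h(d, c);  w := a · b · g(b · d, b · b · d, f(a)) · h(b, c)
The variable takes the whole remainder — replace the entire application.
Giving:  a

Answer: a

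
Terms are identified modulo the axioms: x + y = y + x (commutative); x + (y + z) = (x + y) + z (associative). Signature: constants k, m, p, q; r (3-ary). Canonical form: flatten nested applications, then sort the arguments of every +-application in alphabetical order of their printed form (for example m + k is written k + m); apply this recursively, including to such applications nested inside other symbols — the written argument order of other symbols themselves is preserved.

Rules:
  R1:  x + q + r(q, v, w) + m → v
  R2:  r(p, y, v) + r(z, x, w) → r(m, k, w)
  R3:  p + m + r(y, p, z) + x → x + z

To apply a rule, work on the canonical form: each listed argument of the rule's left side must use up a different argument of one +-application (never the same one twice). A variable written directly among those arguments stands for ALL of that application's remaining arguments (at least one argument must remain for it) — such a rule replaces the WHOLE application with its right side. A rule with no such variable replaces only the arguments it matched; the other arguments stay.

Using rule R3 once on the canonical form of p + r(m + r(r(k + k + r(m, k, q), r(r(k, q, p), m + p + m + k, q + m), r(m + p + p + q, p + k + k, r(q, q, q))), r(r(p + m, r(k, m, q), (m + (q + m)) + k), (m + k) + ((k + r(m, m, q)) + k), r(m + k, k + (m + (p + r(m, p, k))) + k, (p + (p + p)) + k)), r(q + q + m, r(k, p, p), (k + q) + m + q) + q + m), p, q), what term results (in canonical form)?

Canonical form:  p + r(m + r(r(k + k + r(m, k, q), r(r(k, q, p), k + m + m + p, m + q), r(m + p + p + q, k + k + p, r(q, q, q))), r(r(m + p, r(k, m, q), k + m + m + q), k + k + k + m + r(m, m, q), r(k + m, k + k + m + p + r(m, p, k), k + p + p + p)), m + q + r(m + q + q, r(k, p, p), k + m + q + q)), p, q)
Apply R3:  consuming m, p, r(m, p, k);  x := k + k, y := m, z := k
The variable takes the whole remainder — replace the entire application.
New term:  p + r(m + r(r(k + k + r(m, k, q), r(r(k, q, p), k + m + m + p, m + q), r(m + p + p + q, k + k + p, r(q, q, q))), r(r(m + p, r(k, m, q), k + m + m + q), k + k + k + m + r(m, m, q), r(k + m, k + k + k, k + p + p + p)), m + q + r(m + q + q, r(k, p, p), k + m + q + q)), p, q)

Answer: p + r(m + r(r(k + k + r(m, k, q), r(r(k, q, p), k + m + m + p, m + q), r(m + p + p + q, k + k + p, r(q, q, q))), r(r(m + p, r(k, m, q), k + m + m + q), k + k + k + m + r(m, m, q), r(k + m, k + k + k, k + p + p + p)), m + q + r(m + q + q, r(k, p, p), k + m + q + q)), p, q)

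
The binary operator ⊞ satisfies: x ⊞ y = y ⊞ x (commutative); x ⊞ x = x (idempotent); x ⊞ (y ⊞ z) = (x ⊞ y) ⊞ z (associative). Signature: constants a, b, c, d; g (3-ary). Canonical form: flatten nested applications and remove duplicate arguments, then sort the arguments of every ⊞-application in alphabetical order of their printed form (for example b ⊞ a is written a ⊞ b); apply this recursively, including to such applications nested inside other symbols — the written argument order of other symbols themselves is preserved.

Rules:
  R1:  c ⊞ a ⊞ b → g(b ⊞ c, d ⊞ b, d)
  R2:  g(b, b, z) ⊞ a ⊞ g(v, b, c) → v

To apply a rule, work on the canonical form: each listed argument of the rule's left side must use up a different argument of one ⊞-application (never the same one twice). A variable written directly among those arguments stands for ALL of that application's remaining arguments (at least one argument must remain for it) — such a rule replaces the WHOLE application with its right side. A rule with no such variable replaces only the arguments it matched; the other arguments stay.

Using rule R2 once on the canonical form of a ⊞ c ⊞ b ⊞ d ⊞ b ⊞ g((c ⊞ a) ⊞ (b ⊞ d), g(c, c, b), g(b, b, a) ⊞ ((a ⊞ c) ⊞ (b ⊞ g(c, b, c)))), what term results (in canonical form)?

Canonical form:  a ⊞ b ⊞ c ⊞ d ⊞ g(a ⊞ b ⊞ c ⊞ d, g(c, c, b), a ⊞ b ⊞ c ⊞ g(b, b, a) ⊞ g(c, b, c))
R2 matches:  uses a, g(b, b, a), g(c, b, c);  v := c, z := a
New term:  a ⊞ b ⊞ c ⊞ d ⊞ g(a ⊞ b ⊞ c ⊞ d, g(c, c, b), b ⊞ c)

Answer: a ⊞ b ⊞ c ⊞ d ⊞ g(a ⊞ b ⊞ c ⊞ d, g(c, c, b), b ⊞ c)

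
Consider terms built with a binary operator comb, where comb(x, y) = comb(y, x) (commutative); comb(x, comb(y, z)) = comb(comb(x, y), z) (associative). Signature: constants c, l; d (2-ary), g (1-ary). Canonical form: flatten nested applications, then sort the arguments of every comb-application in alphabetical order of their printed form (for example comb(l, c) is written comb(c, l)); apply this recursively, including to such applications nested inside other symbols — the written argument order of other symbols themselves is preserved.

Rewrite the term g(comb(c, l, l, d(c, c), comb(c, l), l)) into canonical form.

Focus inside:  comb(c, l, l, d(c, c), comb(c, l), l)
Flatten:  comb(c, l, l, d(c, c), c, l, l)
Order the arguments:  comb(c, c, d(c, c), l, l, l, l)
Rebuild:  g(comb(c, c, d(c, c), l, l, l, l))

Answer: g(comb(c, c, d(c, c), l, l, l, l))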